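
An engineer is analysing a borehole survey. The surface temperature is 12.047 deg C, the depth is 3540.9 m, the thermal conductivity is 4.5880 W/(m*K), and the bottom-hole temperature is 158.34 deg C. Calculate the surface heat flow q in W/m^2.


Step 1: grad = (T_d - T_surf)/d * 1000 = (158.34 - 12.047)/3540.9 * 1000 = 41.31520 deg C/km
Step 2: q = k * grad / 1000 = 4.588 * 41.31520 / 1000 = 0.18955 W/m^2
q = 0.18955 W/m^2


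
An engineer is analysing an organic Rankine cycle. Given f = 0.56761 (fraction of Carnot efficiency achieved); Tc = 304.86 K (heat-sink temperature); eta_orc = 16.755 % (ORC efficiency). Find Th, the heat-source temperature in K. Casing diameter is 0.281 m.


Th = Tc / (1 - (eta_orc/100)/f)
Th = 304.86 / (1 - (16.755/100)/0.56761)
Th = 432.54 K


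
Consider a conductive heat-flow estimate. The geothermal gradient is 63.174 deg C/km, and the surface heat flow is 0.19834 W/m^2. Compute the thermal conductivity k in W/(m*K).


k = q * 1000 / grad
k = 0.19834 * 1000 / 63.174
k = 3.1396 W/(m*K)


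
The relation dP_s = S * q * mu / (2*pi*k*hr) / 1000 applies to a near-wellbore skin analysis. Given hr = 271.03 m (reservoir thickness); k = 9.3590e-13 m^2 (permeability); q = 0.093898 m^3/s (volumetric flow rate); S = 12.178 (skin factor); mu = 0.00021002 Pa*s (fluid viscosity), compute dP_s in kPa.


dP_s = S * q * mu / (2*pi*k*hr) / 1000
dP_s = 12.178 * 0.093898 * 0.00021002 / (2*pi*9.3590e-13*271.03) / 1000
dP_s = 150.68 kPa


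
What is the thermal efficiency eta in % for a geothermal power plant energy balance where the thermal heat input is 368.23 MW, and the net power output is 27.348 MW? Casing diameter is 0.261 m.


eta = W_net / Q_in * 100
eta = 27.348 / 368.23 * 100
eta = 7.4269 %


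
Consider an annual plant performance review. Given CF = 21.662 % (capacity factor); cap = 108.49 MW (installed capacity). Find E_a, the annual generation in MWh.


E_a = CF / 100 * cap * 8760
E_a = 21.662 / 100 * 108.49 * 8760
E_a = 2.0587e+05 MWh


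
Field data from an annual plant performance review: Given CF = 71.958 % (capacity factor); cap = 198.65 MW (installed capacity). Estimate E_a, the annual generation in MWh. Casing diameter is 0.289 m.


E_a = CF / 100 * cap * 8760
E_a = 71.958 / 100 * 198.65 * 8760
E_a = 1.2522e+06 MWh


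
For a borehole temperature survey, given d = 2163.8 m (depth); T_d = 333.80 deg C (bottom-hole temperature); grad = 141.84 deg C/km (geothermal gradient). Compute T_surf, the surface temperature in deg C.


T_surf = T_d - grad * d / 1000
T_surf = 333.80 - 141.84 * 2163.8 / 1000
T_surf = 26.887 deg C


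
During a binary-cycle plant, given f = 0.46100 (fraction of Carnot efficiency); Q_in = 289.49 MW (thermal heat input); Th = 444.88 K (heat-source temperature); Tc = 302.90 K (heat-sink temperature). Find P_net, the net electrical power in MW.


Step 1: eta = (1 - Tc/Th)*f = (1 - 302.9/444.88)*0.461 = 0.1471246
Step 2: P_net = eta * Q_in = 0.1471246 * 289.49 = 42.591 MW
P_net = 42.591 MW


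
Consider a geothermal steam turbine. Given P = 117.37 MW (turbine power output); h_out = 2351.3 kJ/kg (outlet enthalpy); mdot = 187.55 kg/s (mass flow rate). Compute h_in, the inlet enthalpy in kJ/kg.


h_in = h_out + P * 1000 / mdot
h_in = 2351.3 + 117.37 * 1000 / 187.55
h_in = 2977.1 kJ/kg


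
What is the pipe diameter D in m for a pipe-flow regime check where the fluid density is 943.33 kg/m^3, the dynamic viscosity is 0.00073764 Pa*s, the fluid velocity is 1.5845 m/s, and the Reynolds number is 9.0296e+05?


D = Re * mu / (rho * vel)
D = 9.0296e+05 * 0.00073764 / (943.33 * 1.5845)
D = 0.44561 m


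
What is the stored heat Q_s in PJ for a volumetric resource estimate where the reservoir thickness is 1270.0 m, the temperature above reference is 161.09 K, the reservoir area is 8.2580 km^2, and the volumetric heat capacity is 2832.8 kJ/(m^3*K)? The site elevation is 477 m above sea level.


Step 1: Vr = A*1e6*hr = 8.258*1e6*1270.0 = 1.048766e+10 m^3
Step 2: Q_s = Vr*rhoc*dT/1e12 = 1.048766e+10*2832.8*161.09/1e12 = 4785.9 PJ
Q_s = 4785.9 PJ


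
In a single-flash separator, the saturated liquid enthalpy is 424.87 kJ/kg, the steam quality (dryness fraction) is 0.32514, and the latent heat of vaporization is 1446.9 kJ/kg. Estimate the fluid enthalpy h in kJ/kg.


h = hf + x * hfg
h = 424.87 + 0.32514 * 1446.9
h = 895.32 kJ/kg


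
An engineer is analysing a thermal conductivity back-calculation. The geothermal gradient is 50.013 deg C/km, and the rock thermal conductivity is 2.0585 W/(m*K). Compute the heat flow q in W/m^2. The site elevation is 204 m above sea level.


q = k * grad / 1000
q = 2.0585 * 50.013 / 1000
q = 0.10295 W/m^2


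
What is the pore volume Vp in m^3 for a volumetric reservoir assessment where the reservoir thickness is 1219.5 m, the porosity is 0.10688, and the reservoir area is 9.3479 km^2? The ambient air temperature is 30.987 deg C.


Vp = A * 1e6 * hr * phi
Vp = 9.3479 * 1e6 * 1219.5 * 0.10688
Vp = 1.2184e+09 m^3


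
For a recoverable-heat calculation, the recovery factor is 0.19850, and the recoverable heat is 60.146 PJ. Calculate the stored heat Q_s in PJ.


Q_s = Q_rec / RF
Q_s = 60.146 / 0.19850
Q_s = 303.00 PJ


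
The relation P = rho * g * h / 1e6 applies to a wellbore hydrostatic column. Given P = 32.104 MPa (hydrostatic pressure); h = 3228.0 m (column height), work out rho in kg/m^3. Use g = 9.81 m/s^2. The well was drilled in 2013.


rho = P * 1e6 / (g * h)
rho = 32.104 * 1e6 / (9.81 * 3228.0)
rho = 1013.8 kg/m^3


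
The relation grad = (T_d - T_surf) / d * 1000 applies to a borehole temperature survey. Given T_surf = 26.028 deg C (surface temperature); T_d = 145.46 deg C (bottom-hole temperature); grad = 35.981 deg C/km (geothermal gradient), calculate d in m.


d = (T_d - T_surf) / grad * 1000
d = (145.46 - 26.028) / 35.981 * 1000
d = 3319.3 m


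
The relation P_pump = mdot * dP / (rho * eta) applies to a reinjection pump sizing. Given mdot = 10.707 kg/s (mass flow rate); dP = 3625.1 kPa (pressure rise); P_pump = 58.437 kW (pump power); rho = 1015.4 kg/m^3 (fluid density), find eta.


eta = mdot * dP / (rho * P_pump)
eta = 10.707 * 3625.1 / (1015.4 * 58.437)
eta = 0.65413


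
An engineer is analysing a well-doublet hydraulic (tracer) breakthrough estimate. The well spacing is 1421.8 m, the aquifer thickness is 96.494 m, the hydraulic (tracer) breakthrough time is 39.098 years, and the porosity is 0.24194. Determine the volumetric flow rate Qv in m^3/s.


Qv = pi*hr*phi*L^2 / (3*t_bt*365.25*86400)
Qv = pi*96.494*0.24194*1421.8^2 / (3*39.098*365.25*86400)
Qv = 0.040055 m^3/s


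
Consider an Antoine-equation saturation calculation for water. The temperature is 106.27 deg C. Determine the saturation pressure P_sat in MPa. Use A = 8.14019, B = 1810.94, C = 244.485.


P_sat = 10^(A - B/(C + T)) / 760 * 0.101325
P_sat = 10^(8.14019 - 1810.94/(244.485 + 106.27)) / 760 * 0.101325
P_sat = 0.12651 MPa


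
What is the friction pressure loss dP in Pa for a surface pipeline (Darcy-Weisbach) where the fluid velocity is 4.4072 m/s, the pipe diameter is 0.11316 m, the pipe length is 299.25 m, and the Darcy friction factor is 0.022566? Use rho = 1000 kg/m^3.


dP = f * (L/D) * (rho*vel^2/2) / 1000
dP = 0.022566 * (299.25/0.11316) * (1000*4.4072^2/2) / 1000
dP = 579.5506 kPa
Convert: 579.5506 kPa * 1000.0 = 5.7955e+05 Pa
dP = 5.7955e+05 Pa


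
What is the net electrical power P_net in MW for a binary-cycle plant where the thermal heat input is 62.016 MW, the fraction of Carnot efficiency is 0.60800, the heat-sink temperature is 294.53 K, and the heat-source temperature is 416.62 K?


Step 1: eta = (1 - Tc/Th)*f = (1 - 294.53/416.62)*0.608 = 0.1781737
Step 2: P_net = eta * Q_in = 0.1781737 * 62.016 = 11.050 MW
P_net = 11.050 MW


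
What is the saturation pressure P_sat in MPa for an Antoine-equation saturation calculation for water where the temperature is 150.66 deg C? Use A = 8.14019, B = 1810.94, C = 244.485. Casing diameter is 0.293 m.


P_sat = 10^(A - B/(C + T)) / 760 * 0.101325
P_sat = 10^(8.14019 - 1810.94/(244.485 + 150.66)) / 760 * 0.101325
P_sat = 0.48097 MPa


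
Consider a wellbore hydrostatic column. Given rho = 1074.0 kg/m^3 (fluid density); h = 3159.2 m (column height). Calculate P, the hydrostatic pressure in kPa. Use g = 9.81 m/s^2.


P = rho * g * h / 1e6
P = 1074.0 * 9.81 * 3159.2 / 1e6
P = 33.28514 MPa
Convert: 33.28514 MPa * 1000.0 = 33285 kPa
P = 33285 kPa


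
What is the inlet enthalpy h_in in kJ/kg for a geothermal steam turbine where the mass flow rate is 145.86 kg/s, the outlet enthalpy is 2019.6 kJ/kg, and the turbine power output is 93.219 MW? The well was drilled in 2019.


h_in = h_out + P * 1000 / mdot
h_in = 2019.6 + 93.219 * 1000 / 145.86
h_in = 2658.7 kJ/kg


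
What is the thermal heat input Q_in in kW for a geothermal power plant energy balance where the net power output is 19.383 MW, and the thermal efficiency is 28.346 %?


Q_in = W_net / (eta / 100)
Q_in = 19.383 / (28.346 / 100)
Q_in = 68.38002 MW
Convert: 68.38002 MW * 1000.0 = 68380 kW
Q_in = 68380 kW


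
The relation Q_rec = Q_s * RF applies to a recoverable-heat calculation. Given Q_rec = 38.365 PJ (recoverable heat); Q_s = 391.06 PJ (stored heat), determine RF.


RF = Q_rec / Q_s
RF = 38.365 / 391.06
RF = 0.098105


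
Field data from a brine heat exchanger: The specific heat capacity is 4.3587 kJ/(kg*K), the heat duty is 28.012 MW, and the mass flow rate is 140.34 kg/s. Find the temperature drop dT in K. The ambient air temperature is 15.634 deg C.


dT = Q * 1000 / (mdot * cp)
dT = 28.012 * 1000 / (140.34 * 4.3587)
dT = 45.794 K


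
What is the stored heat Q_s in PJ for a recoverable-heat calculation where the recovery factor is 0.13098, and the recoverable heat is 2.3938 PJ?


Q_s = Q_rec / RF
Q_s = 2.3938 / 0.13098
Q_s = 18.276 PJ


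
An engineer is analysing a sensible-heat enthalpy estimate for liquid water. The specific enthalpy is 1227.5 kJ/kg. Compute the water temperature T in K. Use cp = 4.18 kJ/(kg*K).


T = h / cp
T = 1227.5 / 4.18
T = 293.6603 deg C
Convert to K: 293.6603 + 273.15 = 566.81 K
T = 566.81 K


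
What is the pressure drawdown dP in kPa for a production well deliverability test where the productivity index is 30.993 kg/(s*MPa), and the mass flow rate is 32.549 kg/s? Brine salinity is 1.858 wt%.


dP = mdot * 1000 / PI
dP = 32.549 * 1000 / 30.993
dP = 1050.2 kPa


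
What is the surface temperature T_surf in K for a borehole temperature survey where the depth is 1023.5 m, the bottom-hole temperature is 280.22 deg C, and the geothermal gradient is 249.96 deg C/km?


T_surf = T_d - grad * d / 1000
T_surf = 280.22 - 249.96 * 1023.5 / 1000
T_surf = 24.38594 deg C
Convert to K: 24.38594 + 273.15 = 297.54 K
T_surf = 297.54 K


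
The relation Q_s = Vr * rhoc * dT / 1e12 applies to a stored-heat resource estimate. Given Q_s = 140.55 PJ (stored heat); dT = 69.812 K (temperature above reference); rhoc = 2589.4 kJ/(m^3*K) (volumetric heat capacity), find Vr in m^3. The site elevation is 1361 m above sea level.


Vr = Q_s * 1e12 / (rhoc * dT)
Vr = 140.55 * 1e12 / (2589.4 * 69.812)
Vr = 7.7750e+08 m^3


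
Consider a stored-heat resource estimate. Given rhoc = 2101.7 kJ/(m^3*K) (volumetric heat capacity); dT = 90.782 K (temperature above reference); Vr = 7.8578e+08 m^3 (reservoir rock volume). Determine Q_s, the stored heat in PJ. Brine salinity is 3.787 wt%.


Q_s = Vr * rhoc * dT / 1e12
Q_s = 7.8578e+08 * 2101.7 * 90.782 / 1e12
Q_s = 149.92 PJ


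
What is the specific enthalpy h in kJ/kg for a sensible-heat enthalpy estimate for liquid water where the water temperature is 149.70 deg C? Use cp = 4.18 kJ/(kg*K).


h = cp * T
h = 4.18 * 149.70
h = 625.75 kJ/kg


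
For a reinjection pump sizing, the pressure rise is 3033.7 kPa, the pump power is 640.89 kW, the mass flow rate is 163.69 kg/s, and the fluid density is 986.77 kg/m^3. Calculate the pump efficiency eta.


eta = mdot * dP / (rho * P_pump)
eta = 163.69 * 3033.7 / (986.77 * 640.89)
eta = 0.78523


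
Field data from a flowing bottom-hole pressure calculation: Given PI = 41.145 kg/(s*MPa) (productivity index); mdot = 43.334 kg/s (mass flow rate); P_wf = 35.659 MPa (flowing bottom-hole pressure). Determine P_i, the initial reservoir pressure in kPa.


P_i = P_wf + mdot / PI
P_i = 35.659 + 43.334 / 41.145
P_i = 36.71220 MPa
Convert: 36.71220 MPa * 1000.0 = 36712 kPa
P_i = 36712 kPa


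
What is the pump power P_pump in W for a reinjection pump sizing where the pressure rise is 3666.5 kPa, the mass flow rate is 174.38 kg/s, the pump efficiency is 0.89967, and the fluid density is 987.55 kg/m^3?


P_pump = mdot * dP / (rho * eta)
P_pump = 174.38 * 3666.5 / (987.55 * 0.89967)
P_pump = 719.6246 kW
Convert: 719.6246 kW * 1000.0 = 7.1962e+05 W
P_pump = 7.1962e+05 W


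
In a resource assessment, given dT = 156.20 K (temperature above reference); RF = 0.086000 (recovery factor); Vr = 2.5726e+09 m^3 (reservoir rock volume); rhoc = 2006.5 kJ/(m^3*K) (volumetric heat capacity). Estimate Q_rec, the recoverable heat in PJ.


Step 1: Q_s = Vr*rhoc*dT/1e12 = 2.5726e+09*2006.5*156.2/1e12 = 806.2922 PJ
Step 2: Q_rec = Q_s * RF = 806.2922 * 0.086 = 69.341 PJ
Q_rec = 69.341 PJ


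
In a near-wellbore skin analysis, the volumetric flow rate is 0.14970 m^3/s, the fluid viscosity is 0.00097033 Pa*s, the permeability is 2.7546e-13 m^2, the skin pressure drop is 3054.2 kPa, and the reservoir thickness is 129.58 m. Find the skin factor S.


S = dP_s * 1000 * 2*pi*k*hr / (q*mu)
S = 3054.2 * 1000 * 2*pi*2.7546e-13*129.58 / (0.14970*0.00097033)
S = 4.7156


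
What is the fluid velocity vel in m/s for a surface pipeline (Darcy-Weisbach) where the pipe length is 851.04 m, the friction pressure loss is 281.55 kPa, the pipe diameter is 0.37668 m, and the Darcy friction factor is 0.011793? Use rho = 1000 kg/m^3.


vel = sqrt(dP*1000*2*D / (f*L*rho))
vel = sqrt(281.55*1000*2*0.37668 / (0.011793*851.04*1000))
vel = 4.5972 m/s


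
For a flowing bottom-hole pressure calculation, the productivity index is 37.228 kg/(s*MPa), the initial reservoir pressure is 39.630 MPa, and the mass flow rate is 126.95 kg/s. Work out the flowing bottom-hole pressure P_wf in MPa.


P_wf = P_i - mdot / PI
P_wf = 39.630 - 126.95 / 37.228
P_wf = 36.220 MPa


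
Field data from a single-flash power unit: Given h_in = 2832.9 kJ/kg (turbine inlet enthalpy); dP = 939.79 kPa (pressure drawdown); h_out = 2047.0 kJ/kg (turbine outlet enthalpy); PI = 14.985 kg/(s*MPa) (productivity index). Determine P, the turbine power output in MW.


Step 1: mdot = PI * dP / 1000 = 14.985 * 939.79 / 1000 = 14.08275 kg/s
Step 2: P = mdot*(h_in - h_out)/1000 = 14.08275*(2832.9 - 2047.0)/1000 = 11.068 MW
P = 11.068 MW


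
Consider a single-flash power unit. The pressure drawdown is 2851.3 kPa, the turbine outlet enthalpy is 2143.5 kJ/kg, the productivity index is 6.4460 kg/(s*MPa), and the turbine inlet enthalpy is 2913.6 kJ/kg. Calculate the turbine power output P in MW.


Step 1: mdot = PI * dP / 1000 = 6.446 * 2851.3 / 1000 = 18.37948 kg/s
Step 2: P = mdot*(h_in - h_out)/1000 = 18.37948*(2913.6 - 2143.5)/1000 = 14.154 MW
P = 14.154 MW


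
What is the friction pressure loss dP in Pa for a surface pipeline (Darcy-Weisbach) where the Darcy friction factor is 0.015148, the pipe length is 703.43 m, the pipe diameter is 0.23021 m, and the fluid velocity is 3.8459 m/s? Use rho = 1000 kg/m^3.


dP = f * (L/D) * (rho*vel^2/2) / 1000
dP = 0.015148 * (703.43/0.23021) * (1000*3.8459^2/2) / 1000
dP = 342.3087 kPa
Convert: 342.3087 kPa * 1000.0 = 3.4231e+05 Pa
dP = 3.4231e+05 Pa


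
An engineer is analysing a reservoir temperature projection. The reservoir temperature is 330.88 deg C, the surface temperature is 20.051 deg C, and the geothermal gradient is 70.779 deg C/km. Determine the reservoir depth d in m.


d = (T_res - T_surf) / grad * 1000
d = (330.88 - 20.051) / 70.779 * 1000
d = 4391.5 m


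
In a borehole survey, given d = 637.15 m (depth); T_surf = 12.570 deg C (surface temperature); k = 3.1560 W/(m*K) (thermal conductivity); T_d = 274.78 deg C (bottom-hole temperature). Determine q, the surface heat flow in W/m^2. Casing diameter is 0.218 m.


Step 1: grad = (T_d - T_surf)/d * 1000 = (274.78 - 12.57)/637.15 * 1000 = 411.5357 deg C/km
Step 2: q = k * grad / 1000 = 3.156 * 411.5357 / 1000 = 1.2988 W/m^2
q = 1.2988 W/m^2


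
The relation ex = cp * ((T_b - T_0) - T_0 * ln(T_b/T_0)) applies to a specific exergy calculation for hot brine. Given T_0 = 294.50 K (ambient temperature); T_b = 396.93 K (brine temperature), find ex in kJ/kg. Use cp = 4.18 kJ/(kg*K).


ex = cp * ((T_b - T_0) - T_0 * ln(T_b/T_0))
ex = 4.18 * ((396.93 - 294.50) - 294.50 * ln(396.93/294.50))
ex = 60.724 kJ/kg


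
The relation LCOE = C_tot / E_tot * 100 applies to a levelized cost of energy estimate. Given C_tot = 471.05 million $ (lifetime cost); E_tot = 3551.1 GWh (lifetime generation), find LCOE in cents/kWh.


LCOE = C_tot / E_tot * 100
LCOE = 471.05 / 3551.1 * 100
LCOE = 13.265 cents/kWh


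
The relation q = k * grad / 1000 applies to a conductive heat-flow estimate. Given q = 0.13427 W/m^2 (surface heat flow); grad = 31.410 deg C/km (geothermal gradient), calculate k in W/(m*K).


k = q * 1000 / grad
k = 0.13427 * 1000 / 31.410
k = 4.2748 W/(m*K)


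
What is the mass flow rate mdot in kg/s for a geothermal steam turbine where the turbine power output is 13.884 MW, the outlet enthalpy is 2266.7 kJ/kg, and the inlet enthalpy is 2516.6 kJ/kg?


mdot = P * 1000 / (h_in - h_out)
mdot = 13.884 * 1000 / (2516.6 - 2266.7)
mdot = 55.558 kg/s


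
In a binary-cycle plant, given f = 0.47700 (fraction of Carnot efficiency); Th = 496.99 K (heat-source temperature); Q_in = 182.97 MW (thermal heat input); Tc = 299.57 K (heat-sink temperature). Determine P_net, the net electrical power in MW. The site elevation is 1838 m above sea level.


Step 1: eta = (1 - Tc/Th)*f = (1 - 299.57/496.99)*0.477 = 0.1894793
Step 2: P_net = eta * Q_in = 0.1894793 * 182.97 = 34.669 MW
P_net = 34.669 MW


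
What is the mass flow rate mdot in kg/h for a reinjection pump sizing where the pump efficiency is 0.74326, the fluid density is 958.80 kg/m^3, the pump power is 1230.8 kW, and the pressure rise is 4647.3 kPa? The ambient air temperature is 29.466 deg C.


mdot = P_pump * rho * eta / dP
mdot = 1230.8 * 958.80 * 0.74326 / 4647.3
mdot = 188.7364 kg/s
Convert: 188.7364 kg/s * 3600.0 = 6.7945e+05 kg/h
mdot = 6.7945e+05 kg/h


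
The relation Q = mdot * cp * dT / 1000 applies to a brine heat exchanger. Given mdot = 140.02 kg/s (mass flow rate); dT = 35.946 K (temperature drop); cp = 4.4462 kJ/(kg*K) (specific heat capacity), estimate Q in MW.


Q = mdot * cp * dT / 1000
Q = 140.02 * 4.4462 * 35.946 / 1000
Q = 22.378 MW


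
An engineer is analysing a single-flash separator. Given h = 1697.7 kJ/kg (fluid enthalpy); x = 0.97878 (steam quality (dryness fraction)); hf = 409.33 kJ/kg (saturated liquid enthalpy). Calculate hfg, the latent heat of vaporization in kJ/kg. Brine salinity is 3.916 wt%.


hfg = (h - hf) / x
hfg = (1697.7 - 409.33) / 0.97878
hfg = 1316.3 kJ/kg


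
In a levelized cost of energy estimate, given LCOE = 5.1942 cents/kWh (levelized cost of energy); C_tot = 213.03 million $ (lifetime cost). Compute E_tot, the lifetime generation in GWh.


E_tot = C_tot / LCOE * 100
E_tot = 213.03 / 5.1942 * 100
E_tot = 4101.3 GWh


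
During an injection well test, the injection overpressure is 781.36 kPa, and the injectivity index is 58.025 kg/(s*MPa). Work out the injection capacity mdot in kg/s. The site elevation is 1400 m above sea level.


mdot = II * dP / 1000
mdot = 58.025 * 781.36 / 1000
mdot = 45.338 kg/s


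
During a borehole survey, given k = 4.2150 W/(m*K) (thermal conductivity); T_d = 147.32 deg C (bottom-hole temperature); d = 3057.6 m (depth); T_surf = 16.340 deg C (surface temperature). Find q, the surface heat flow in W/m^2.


Step 1: grad = (T_d - T_surf)/d * 1000 = (147.32 - 16.34)/3057.6 * 1000 = 42.83752 deg C/km
Step 2: q = k * grad / 1000 = 4.215 * 42.83752 / 1000 = 0.18056 W/m^2
q = 0.18056 W/m^2


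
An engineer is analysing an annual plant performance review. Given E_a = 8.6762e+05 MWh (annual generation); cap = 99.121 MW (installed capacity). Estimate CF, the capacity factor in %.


CF = E_a / (cap * 8760) * 100
CF = 8.6762e+05 / (99.121 * 8760) * 100
CF = 99.922 %


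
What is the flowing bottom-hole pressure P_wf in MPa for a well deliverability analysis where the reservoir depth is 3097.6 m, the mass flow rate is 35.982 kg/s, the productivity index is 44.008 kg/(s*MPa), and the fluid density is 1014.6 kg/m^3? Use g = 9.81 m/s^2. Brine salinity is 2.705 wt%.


Step 1: P_i = rho*g*h/1e6 = 1014.6*9.81*3097.6/1e6 = 30.83111 MPa
Step 2: P_wf = P_i - mdot/PI = 30.83111 - 35.982/44.008 = 30.013 MPa
P_wf = 30.013 MPa


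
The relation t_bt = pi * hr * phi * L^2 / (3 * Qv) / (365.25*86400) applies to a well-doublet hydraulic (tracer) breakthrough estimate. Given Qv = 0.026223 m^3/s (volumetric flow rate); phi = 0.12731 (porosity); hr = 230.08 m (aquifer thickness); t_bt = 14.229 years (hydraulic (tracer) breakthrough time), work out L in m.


L = sqrt(t_bt*365.25*86400*3*Qv / (pi*hr*phi))
L = sqrt(14.229*365.25*86400*3*0.026223 / (pi*230.08*0.12731))
L = 619.58 m


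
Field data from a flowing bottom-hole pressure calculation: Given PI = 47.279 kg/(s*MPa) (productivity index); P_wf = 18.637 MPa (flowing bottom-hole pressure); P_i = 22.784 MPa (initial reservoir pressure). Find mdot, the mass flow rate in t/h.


mdot = (P_i - P_wf) * PI
mdot = (22.784 - 18.637) * 47.279
mdot = 196.0660 kg/s
Convert: 196.0660 kg/s * 3.6 = 705.84 t/h
mdot = 705.84 t/h


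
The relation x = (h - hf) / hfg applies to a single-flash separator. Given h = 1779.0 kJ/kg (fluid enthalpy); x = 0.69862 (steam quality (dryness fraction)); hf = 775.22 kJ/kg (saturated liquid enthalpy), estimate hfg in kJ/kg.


hfg = (h - hf) / x
hfg = (1779.0 - 775.22) / 0.69862
hfg = 1436.8 kJ/kg


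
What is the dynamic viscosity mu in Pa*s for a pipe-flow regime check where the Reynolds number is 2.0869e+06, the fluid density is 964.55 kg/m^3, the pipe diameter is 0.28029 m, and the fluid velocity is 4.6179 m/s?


mu = rho * vel * D / Re
mu = 964.55 * 4.6179 * 0.28029 / 2.0869e+06
mu = 0.00059824 Pa*s


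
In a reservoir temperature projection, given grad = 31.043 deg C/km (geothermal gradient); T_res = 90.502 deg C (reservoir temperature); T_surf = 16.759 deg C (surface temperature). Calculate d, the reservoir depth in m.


d = (T_res - T_surf) / grad * 1000
d = (90.502 - 16.759) / 31.043 * 1000
d = 2375.5 m


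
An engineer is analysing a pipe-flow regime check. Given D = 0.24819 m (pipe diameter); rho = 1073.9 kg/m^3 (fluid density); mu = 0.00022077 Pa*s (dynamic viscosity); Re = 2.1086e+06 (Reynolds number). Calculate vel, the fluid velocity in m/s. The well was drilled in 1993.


vel = Re * mu / (rho * D)
vel = 2.1086e+06 * 0.00022077 / (1073.9 * 0.24819)
vel = 1.7466 m/s


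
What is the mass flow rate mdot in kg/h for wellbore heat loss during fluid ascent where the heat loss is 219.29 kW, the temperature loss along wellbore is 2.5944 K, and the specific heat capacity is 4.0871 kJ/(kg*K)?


mdot = Q_loss / (cp * dT)
mdot = 219.29 / (4.0871 * 2.5944)
mdot = 20.68077 kg/s
Convert: 20.68077 kg/s * 3600.0 = 74451 kg/h
mdot = 74451 kg/h


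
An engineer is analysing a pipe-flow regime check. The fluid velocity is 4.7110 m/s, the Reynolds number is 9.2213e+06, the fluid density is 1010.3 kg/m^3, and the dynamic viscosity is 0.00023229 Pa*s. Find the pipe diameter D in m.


D = Re * mu / (rho * vel)
D = 9.2213e+06 * 0.00023229 / (1010.3 * 4.7110)
D = 0.45005 m


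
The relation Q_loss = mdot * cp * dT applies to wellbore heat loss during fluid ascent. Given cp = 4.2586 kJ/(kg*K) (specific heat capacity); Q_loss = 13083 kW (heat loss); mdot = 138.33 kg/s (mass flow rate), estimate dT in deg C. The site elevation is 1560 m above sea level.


dT = Q_loss / (mdot * cp)
dT = 13083 / (138.33 * 4.2586)
dT = 22.20875 K
Convert (temperature difference, 1 K = 1 deg C): 22.20875 K = 22.20875 deg C
dT = 22.209 deg C


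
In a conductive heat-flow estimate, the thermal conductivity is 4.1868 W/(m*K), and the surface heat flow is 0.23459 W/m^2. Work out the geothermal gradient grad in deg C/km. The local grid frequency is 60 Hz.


grad = q * 1000 / k
grad = 0.23459 * 1000 / 4.1868
grad = 56.031 deg C/km


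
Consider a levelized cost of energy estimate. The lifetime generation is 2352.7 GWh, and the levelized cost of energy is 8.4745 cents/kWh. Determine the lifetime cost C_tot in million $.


C_tot = LCOE / 100 * E_tot
C_tot = 8.4745 / 100 * 2352.7
C_tot = 199.38 million $


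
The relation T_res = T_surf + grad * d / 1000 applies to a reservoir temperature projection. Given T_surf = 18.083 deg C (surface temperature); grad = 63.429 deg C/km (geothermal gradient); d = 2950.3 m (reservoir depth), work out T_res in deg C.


T_res = T_surf + grad * d / 1000
T_res = 18.083 + 63.429 * 2950.3 / 1000
T_res = 205.22 deg C


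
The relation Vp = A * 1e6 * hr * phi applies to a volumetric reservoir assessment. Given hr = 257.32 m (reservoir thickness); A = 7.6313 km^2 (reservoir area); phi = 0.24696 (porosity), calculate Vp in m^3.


Vp = A * 1e6 * hr * phi
Vp = 7.6313 * 1e6 * 257.32 * 0.24696
Vp = 4.8495e+08 m^3


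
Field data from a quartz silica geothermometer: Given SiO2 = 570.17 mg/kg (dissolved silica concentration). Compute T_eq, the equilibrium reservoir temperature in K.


T_eq = 1309 / (5.19 - log10(SiO2)) - 273.15
T_eq = 1309 / (5.19 - log10(570.17)) - 273.15
T_eq = 264.6488 deg C
Convert to K: 264.6488 + 273.15 = 537.80 K
T_eq = 537.80 K


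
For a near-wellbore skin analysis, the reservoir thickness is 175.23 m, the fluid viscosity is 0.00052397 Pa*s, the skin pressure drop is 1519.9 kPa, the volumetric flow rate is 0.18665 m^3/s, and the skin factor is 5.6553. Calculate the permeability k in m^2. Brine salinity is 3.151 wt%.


k = S*q*mu / (2*pi*dP_s*1000*hr)
k = 5.6553*0.18665*0.00052397 / (2*pi*1519.9*1000*175.23)
k = 3.3051e-13 m^2


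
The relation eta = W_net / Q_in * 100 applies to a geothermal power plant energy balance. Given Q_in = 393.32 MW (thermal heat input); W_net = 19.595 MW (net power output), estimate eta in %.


eta = W_net / Q_in * 100
eta = 19.595 / 393.32 * 100
eta = 4.9819 %


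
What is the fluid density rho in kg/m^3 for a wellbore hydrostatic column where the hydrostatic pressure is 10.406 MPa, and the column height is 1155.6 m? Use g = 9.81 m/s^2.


rho = P * 1e6 / (g * h)
rho = 10.406 * 1e6 / (9.81 * 1155.6)
rho = 917.93 kg/m^3


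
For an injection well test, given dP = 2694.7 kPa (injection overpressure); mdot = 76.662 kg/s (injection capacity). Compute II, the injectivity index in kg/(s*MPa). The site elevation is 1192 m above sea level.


II = mdot * 1000 / dP
II = 76.662 * 1000 / 2694.7
II = 28.449 kg/(s*MPa)


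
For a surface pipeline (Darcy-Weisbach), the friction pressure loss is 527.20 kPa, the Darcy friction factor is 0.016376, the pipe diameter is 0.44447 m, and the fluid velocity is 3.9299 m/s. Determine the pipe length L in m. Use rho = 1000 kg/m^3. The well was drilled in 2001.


L = dP*1000*D / (f*rho*vel^2/2)
L = 527.20*1000*0.44447 / (0.016376*1000*3.9299^2/2)
L = 1853.0 m


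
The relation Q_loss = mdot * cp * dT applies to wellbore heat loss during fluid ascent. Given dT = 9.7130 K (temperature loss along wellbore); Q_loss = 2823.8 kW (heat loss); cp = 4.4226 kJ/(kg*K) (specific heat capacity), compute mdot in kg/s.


mdot = Q_loss / (cp * dT)
mdot = 2823.8 / (4.4226 * 9.7130)
mdot = 65.736 kg/s


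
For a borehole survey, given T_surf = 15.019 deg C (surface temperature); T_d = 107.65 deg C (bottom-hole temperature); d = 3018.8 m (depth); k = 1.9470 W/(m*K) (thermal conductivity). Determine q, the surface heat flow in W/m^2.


Step 1: grad = (T_d - T_surf)/d * 1000 = (107.65 - 15.019)/3018.8 * 1000 = 30.68471 deg C/km
Step 2: q = k * grad / 1000 = 1.947 * 30.68471 / 1000 = 0.059743 W/m^2
q = 0.059743 W/m^2


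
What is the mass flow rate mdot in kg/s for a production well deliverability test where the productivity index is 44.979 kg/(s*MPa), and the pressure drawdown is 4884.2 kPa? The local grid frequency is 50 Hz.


mdot = PI * dP / 1000
mdot = 44.979 * 4884.2 / 1000
mdot = 219.69 kg/s


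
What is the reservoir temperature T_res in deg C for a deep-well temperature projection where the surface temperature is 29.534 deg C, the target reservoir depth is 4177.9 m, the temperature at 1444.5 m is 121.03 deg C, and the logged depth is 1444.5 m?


Step 1: grad = (T_d1 - T_surf)/d1 * 1000 = (121.03 - 29.534)/1444.5 * 1000 = 63.34095 deg C/km
Step 2: T_res = T_surf + grad*d2/1000 = 29.534 + 63.34095*4177.9/1000 = 294.17 deg C
T_res = 294.17 deg C


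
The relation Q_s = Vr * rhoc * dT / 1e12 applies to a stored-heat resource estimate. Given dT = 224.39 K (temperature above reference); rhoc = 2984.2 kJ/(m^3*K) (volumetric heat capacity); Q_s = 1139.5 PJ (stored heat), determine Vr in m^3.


Vr = Q_s * 1e12 / (rhoc * dT)
Vr = 1139.5 * 1e12 / (2984.2 * 224.39)
Vr = 1.7017e+09 m^3


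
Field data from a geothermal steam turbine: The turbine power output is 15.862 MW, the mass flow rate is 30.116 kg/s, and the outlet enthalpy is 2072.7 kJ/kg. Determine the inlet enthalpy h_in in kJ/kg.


h_in = h_out + P * 1000 / mdot
h_in = 2072.7 + 15.862 * 1000 / 30.116
h_in = 2599.4 kJ/kg


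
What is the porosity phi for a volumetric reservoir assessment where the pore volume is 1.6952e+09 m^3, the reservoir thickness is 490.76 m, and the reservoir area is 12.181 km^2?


phi = Vp / (A * 1e6 * hr)
phi = 1.6952e+09 / (12.181 * 1e6 * 490.76)
phi = 0.28358


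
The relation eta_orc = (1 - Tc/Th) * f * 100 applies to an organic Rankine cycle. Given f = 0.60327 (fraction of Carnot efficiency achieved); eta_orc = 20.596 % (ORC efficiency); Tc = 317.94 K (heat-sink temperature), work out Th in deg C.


Th = Tc / (1 - (eta_orc/100)/f)
Th = 317.94 / (1 - (20.596/100)/0.60327)
Th = 482.7557 K
Convert to deg C: 482.7557 - 273.15 = 209.61 deg C
Th = 209.61 deg C


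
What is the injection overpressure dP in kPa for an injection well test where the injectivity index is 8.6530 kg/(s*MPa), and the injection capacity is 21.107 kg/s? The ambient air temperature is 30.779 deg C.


dP = mdot * 1000 / II
dP = 21.107 * 1000 / 8.6530
dP = 2439.3 kPa


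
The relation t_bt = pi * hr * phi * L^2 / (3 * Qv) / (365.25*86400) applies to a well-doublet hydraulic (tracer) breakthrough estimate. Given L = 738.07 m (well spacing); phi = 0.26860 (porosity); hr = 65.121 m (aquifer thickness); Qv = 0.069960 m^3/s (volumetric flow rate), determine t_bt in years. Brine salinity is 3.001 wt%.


t_bt = pi * hr * phi * L^2 / (3 * Qv) / (365.25*86400)
t_bt = pi * 65.121 * 0.26860 * 738.07^2 / (3 * 0.069960) / (365.25*86400)
t_bt = 4.5196 years


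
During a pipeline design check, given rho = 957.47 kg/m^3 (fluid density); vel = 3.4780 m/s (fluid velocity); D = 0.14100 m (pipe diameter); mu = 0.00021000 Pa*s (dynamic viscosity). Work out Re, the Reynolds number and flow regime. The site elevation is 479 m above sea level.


Step 1: Re = rho*vel*D/mu = 957.47*3.478*0.141/0.00021 = 2.2359e+06
Step 2: Re = 2.2359e+06 > 4000, so flow is turbulent.
Re = 2.2359e+06 (turbulent)


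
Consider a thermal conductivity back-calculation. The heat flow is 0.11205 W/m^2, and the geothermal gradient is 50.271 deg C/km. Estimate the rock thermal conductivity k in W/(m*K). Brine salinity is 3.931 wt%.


k = q / (grad / 1000)
k = 0.11205 / (50.271 / 1000)
k = 2.2289 W/(m*K)


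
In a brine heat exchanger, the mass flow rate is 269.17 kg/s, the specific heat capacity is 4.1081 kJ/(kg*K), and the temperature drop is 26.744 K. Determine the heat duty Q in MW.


Q = mdot * cp * dT / 1000
Q = 269.17 * 4.1081 * 26.744 / 1000
Q = 29.573 MW


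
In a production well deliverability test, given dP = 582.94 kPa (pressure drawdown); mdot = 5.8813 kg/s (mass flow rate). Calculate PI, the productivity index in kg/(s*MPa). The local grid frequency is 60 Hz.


PI = mdot * 1000 / dP
PI = 5.8813 * 1000 / 582.94
PI = 10.089 kg/(s*MPa)


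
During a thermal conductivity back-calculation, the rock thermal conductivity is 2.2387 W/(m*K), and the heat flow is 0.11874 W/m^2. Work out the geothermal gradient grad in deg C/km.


grad = q / k * 1000
grad = 0.11874 / 2.2387 * 1000
grad = 53.040 deg C/km


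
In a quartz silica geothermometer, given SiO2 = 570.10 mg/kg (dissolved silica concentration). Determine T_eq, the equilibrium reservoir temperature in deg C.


T_eq = 1309 / (5.19 - log10(SiO2)) - 273.15
T_eq = 1309 / (5.19 - log10(570.10)) - 273.15
T_eq = 264.64 deg C


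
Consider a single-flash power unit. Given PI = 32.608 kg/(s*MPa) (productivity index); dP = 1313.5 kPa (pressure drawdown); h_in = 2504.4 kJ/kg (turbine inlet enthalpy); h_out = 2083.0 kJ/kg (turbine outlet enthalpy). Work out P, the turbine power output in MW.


Step 1: mdot = PI * dP / 1000 = 32.608 * 1313.5 / 1000 = 42.83061 kg/s
Step 2: P = mdot*(h_in - h_out)/1000 = 42.83061*(2504.4 - 2083.0)/1000 = 18.049 MW
P = 18.049 MW


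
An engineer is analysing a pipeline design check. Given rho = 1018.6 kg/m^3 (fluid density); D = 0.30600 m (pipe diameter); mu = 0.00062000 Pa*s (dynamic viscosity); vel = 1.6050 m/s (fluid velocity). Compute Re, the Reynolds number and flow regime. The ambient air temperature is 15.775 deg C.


Step 1: Re = rho*vel*D/mu = 1018.6*1.605*0.306/0.00062 = 8.0688e+05
Step 2: Re = 8.0688e+05 > 4000, so flow is turbulent.
Re = 8.0688e+05 (turbulent)


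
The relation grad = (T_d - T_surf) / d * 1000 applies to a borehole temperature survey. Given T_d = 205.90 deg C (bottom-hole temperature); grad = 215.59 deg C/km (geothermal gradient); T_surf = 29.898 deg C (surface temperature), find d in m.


d = (T_d - T_surf) / grad * 1000
d = (205.90 - 29.898) / 215.59 * 1000
d = 816.37 m


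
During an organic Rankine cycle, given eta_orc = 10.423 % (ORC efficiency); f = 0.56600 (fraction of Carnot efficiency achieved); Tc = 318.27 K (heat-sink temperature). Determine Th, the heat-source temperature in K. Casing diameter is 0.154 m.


Th = Tc / (1 - (eta_orc/100)/f)
Th = 318.27 / (1 - (10.423/100)/0.56600)
Th = 390.11 K


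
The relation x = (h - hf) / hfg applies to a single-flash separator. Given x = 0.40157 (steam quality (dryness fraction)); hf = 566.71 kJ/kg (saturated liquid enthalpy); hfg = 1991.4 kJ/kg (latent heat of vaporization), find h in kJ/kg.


h = hf + x * hfg
h = 566.71 + 0.40157 * 1991.4
h = 1366.4 kJ/kg


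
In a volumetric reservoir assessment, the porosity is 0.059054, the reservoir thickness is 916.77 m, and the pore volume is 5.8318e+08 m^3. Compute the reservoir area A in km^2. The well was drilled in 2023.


A = Vp / (1e6 * hr * phi)
A = 5.8318e+08 / (1e6 * 916.77 * 0.059054)
A = 10.772 km^2


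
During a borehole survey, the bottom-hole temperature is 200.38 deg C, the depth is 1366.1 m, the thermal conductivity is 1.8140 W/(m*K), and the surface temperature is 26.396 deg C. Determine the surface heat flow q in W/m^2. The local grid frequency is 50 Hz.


Step 1: grad = (T_d - T_surf)/d * 1000 = (200.38 - 26.396)/1366.1 * 1000 = 127.3582 deg C/km
Step 2: q = k * grad / 1000 = 1.814 * 127.3582 / 1000 = 0.23103 W/m^2
q = 0.23103 W/m^2


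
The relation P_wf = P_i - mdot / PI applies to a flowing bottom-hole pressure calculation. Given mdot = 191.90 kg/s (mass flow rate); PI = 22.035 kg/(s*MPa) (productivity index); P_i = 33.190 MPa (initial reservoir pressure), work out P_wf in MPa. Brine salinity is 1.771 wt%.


P_wf = P_i - mdot / PI
P_wf = 33.190 - 191.90 / 22.035
P_wf = 24.481 MPa


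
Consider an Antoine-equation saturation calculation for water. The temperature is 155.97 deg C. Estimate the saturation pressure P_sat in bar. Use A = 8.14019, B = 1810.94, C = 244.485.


P_sat = 10^(A - B/(C + T)) / 760 * 0.101325
P_sat = 10^(8.14019 - 1810.94/(244.485 + 155.97)) / 760 * 0.101325
P_sat = 0.5532062 MPa
Convert: 0.5532062 MPa * 10.0 = 5.5321 bar
P_sat = 5.5321 bar


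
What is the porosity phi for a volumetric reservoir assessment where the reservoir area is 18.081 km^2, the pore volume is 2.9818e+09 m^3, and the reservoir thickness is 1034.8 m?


phi = Vp / (A * 1e6 * hr)
phi = 2.9818e+09 / (18.081 * 1e6 * 1034.8)
phi = 0.15937


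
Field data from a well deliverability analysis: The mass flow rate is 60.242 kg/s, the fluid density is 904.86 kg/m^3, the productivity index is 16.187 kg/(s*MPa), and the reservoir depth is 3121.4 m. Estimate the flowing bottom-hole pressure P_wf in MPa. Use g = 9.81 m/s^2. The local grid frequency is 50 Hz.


Step 1: P_i = rho*g*h/1e6 = 904.86*9.81*3121.4/1e6 = 27.70766 MPa
Step 2: P_wf = P_i - mdot/PI = 27.70766 - 60.242/16.187 = 23.986 MPa
P_wf = 23.986 MPa


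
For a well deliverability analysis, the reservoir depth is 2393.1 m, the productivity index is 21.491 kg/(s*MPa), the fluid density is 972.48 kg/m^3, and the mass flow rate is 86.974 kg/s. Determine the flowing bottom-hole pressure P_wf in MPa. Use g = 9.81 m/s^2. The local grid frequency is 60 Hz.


Step 1: P_i = rho*g*h/1e6 = 972.48*9.81*2393.1/1e6 = 22.83024 MPa
Step 2: P_wf = P_i - mdot/PI = 22.83024 - 86.974/21.491 = 18.783 MPa
P_wf = 18.783 MPa


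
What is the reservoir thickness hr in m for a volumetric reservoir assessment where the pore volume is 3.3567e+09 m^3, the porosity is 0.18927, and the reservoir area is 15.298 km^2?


hr = Vp / (A * 1e6 * phi)
hr = 3.3567e+09 / (15.298 * 1e6 * 0.18927)
hr = 1159.3 m


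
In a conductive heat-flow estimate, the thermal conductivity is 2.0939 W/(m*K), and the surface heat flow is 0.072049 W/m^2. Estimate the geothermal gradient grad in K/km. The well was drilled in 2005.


grad = q * 1000 / k
grad = 0.072049 * 1000 / 2.0939
grad = 34.40900 deg C/km
Convert: 34.40900 deg C/km * 1.0 = 34.409 K/km
grad = 34.409 K/km


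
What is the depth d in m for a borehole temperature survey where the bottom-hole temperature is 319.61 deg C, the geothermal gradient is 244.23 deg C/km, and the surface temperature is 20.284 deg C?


d = (T_d - T_surf) / grad * 1000
d = (319.61 - 20.284) / 244.23 * 1000
d = 1225.6 m


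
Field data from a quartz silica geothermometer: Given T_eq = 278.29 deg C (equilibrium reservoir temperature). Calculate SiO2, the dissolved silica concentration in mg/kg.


SiO2 = 10^(5.19 - 1309/(T_eq + 273.15))
SiO2 = 10^(5.19 - 1309/(278.29 + 273.15))
SiO2 = 654.96 mg/kg


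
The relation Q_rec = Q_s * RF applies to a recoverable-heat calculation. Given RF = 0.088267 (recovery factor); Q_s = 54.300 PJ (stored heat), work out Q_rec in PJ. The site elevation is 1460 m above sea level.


Q_rec = Q_s * RF
Q_rec = 54.300 * 0.088267
Q_rec = 4.7929 PJ


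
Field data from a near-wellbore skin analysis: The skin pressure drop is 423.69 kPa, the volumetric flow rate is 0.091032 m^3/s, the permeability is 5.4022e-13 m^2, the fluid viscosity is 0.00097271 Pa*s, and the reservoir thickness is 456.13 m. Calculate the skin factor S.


S = dP_s * 1000 * 2*pi*k*hr / (q*mu)
S = 423.69 * 1000 * 2*pi*5.4022e-13*456.13 / (0.091032*0.00097271)
S = 7.4082


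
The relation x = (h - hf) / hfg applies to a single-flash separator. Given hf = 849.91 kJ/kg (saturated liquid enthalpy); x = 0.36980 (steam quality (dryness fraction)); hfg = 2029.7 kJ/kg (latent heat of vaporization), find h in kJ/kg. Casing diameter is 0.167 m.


h = hf + x * hfg
h = 849.91 + 0.36980 * 2029.7
h = 1600.5 kJ/kg


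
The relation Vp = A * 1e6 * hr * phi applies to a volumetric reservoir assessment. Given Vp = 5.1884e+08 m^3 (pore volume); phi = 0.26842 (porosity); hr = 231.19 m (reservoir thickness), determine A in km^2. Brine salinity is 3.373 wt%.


A = Vp / (1e6 * hr * phi)
A = 5.1884e+08 / (1e6 * 231.19 * 0.26842)
A = 8.3608 km^2
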